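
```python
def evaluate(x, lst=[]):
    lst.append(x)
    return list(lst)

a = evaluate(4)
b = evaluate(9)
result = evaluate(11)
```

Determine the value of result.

Step 1: Default list is shared. list() creates copies for return values.
Step 2: Internal list grows: [4] -> [4, 9] -> [4, 9, 11].
Step 3: result = [4, 9, 11]

The answer is [4, 9, 11].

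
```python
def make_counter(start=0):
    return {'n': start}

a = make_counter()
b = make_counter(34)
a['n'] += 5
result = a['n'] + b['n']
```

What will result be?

Step 1: make_counter() returns a new dict each call (immutable default 0).
Step 2: a = {'n': 0}, b = {'n': 34}.
Step 3: a['n'] += 5 = 5. result = 5 + 34 = 39

The answer is 39.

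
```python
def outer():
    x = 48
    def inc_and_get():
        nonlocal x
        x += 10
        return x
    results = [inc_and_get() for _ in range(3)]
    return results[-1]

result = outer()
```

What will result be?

Step 1: x = 48.
Step 2: Three calls to inc_and_get(), each adding 10.
Step 3: Last value = 48 + 10 * 3 = 78

The answer is 78.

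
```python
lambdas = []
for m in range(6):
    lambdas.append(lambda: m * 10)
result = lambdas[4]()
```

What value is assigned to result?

Step 1: All lambdas reference the same variable m (late binding).
Step 2: After the loop, m = 5. Every lambda returns m * 10.
Step 3: lambdas[4]() = 5 * 10 = 50

The answer is 50.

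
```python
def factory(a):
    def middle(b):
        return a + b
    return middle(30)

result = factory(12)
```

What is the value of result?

Step 1: factory(12) passes a = 12.
Step 2: middle(30) has b = 30, reads a = 12 from enclosing.
Step 3: result = 12 + 30 = 42

The answer is 42.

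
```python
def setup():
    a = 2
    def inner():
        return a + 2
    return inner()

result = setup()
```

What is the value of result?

Step 1: setup() defines a = 2.
Step 2: inner() reads a = 2 from enclosing scope, returns 2 + 2 = 4.
Step 3: result = 4

The answer is 4.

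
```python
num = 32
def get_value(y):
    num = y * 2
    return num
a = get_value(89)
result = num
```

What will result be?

Step 1: Global num = 32.
Step 2: get_value(89) creates local num = 89 * 2 = 178.
Step 3: Global num unchanged because no global keyword. result = 32

The answer is 32.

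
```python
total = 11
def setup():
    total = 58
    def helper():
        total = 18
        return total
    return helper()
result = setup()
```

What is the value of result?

Step 1: Three scopes define total: global (11), setup (58), helper (18).
Step 2: helper() has its own local total = 18, which shadows both enclosing and global.
Step 3: result = 18 (local wins in LEGB)

The answer is 18.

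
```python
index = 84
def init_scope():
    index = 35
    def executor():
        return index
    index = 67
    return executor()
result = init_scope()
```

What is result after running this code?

Step 1: init_scope() sets index = 35, then later index = 67.
Step 2: executor() is called after index is reassigned to 67. Closures capture variables by reference, not by value.
Step 3: result = 67

The answer is 67.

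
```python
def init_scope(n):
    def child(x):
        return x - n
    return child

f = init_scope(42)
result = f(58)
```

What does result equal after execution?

Step 1: init_scope(42) creates a closure capturing n = 42.
Step 2: f(58) computes 58 - 42 = 16.
Step 3: result = 16

The answer is 16.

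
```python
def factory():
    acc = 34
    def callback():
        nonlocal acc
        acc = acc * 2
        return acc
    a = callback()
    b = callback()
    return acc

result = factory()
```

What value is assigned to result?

Step 1: acc starts at 34.
Step 2: First callback(): acc = 34 * 2 = 68.
Step 3: Second callback(): acc = 68 * 2 = 136.
Step 4: result = 136

The answer is 136.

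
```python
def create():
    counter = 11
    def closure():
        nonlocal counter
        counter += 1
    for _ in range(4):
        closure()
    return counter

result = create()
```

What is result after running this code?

Step 1: counter = 11.
Step 2: closure() is called 4 times in a loop, each adding 1 via nonlocal.
Step 3: counter = 11 + 1 * 4 = 15

The answer is 15.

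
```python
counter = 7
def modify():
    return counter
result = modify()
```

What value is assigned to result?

Step 1: counter = 7 is defined in the global scope.
Step 2: modify() looks up counter. No local counter exists, so Python checks the global scope via LEGB rule and finds counter = 7.
Step 3: result = 7

The answer is 7.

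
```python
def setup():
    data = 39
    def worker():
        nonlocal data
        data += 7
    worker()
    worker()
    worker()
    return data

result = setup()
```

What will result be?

Step 1: data starts at 39.
Step 2: worker() is called 3 times, each adding 7.
Step 3: data = 39 + 7 * 3 = 60

The answer is 60.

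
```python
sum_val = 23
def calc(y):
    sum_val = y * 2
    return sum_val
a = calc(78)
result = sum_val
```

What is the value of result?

Step 1: Global sum_val = 23.
Step 2: calc(78) creates local sum_val = 78 * 2 = 156.
Step 3: Global sum_val unchanged because no global keyword. result = 23

The answer is 23.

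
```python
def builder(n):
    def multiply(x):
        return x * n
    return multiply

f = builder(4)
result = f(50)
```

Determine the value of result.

Step 1: builder(4) returns multiply closure with n = 4.
Step 2: f(50) computes 50 * 4 = 200.
Step 3: result = 200

The answer is 200.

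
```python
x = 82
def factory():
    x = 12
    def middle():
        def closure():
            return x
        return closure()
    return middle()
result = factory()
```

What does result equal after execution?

Step 1: factory() defines x = 12. middle() and closure() have no local x.
Step 2: closure() checks local (none), enclosing middle() (none), enclosing factory() and finds x = 12.
Step 3: result = 12

The answer is 12.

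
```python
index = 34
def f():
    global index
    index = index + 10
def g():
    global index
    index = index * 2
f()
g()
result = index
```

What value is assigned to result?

Step 1: index = 34.
Step 2: f() adds 10: index = 34 + 10 = 44.
Step 3: g() doubles: index = 44 * 2 = 88.
Step 4: result = 88

The answer is 88.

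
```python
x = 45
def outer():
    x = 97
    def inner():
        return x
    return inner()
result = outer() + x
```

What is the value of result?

Step 1: Global x = 45. outer() shadows with x = 97.
Step 2: inner() returns enclosing x = 97. outer() = 97.
Step 3: result = 97 + global x (45) = 142

The answer is 142.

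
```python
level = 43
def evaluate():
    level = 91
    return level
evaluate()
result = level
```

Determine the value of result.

Step 1: Global level = 43.
Step 2: evaluate() creates local level = 91 (shadow, not modification).
Step 3: After evaluate() returns, global level is unchanged. result = 43

The answer is 43.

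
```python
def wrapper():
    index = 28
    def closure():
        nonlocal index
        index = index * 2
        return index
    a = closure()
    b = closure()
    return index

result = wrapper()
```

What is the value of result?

Step 1: index starts at 28.
Step 2: First closure(): index = 28 * 2 = 56.
Step 3: Second closure(): index = 56 * 2 = 112.
Step 4: result = 112

The answer is 112.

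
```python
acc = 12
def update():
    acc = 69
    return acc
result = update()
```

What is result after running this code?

Step 1: Global acc = 12.
Step 2: update() creates local acc = 69, shadowing the global.
Step 3: Returns local acc = 69. result = 69

The answer is 69.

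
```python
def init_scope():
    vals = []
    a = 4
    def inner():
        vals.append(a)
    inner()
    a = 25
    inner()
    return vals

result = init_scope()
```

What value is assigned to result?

Step 1: a = 4. inner() appends current a to vals.
Step 2: First inner(): appends 4. Then a = 25.
Step 3: Second inner(): appends 25 (closure sees updated a). result = [4, 25]

The answer is [4, 25].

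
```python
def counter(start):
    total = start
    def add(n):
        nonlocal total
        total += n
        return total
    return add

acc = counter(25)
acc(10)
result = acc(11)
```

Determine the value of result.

Step 1: counter(25) creates closure with total = 25.
Step 2: First acc(10): total = 25 + 10 = 35.
Step 3: Second acc(11): total = 35 + 11 = 46. result = 46

The answer is 46.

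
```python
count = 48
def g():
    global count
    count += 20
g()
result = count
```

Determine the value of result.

Step 1: count = 48 globally.
Step 2: g() modifies global count: count += 20 = 68.
Step 3: result = 68

The answer is 68.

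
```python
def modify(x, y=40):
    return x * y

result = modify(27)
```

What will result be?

Step 1: modify(27) uses default y = 40.
Step 2: Returns 27 * 40 = 1080.
Step 3: result = 1080

The answer is 1080.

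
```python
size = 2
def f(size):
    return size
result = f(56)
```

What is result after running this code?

Step 1: Global size = 2.
Step 2: f(56) takes parameter size = 56, which shadows the global.
Step 3: result = 56

The answer is 56.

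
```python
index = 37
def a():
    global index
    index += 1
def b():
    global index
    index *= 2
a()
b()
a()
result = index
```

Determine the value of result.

Step 1: index = 37.
Step 2: a(): index = 37 + 1 = 38.
Step 3: b(): index = 38 * 2 = 76.
Step 4: a(): index = 76 + 1 = 77

The answer is 77.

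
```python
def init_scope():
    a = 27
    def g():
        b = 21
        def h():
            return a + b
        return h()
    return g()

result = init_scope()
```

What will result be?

Step 1: init_scope() defines a = 27. g() defines b = 21.
Step 2: h() accesses both from enclosing scopes: a = 27, b = 21.
Step 3: result = 27 + 21 = 48

The answer is 48.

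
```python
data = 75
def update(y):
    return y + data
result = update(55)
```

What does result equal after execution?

Step 1: data = 75 is defined globally.
Step 2: update(55) uses parameter y = 55 and looks up data from global scope = 75.
Step 3: result = 55 + 75 = 130

The answer is 130.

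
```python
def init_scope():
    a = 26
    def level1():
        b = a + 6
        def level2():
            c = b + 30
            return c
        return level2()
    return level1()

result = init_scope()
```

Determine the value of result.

Step 1: a = 26. b = a + 6 = 32.
Step 2: c = b + 30 = 32 + 30 = 62.
Step 3: result = 62

The answer is 62.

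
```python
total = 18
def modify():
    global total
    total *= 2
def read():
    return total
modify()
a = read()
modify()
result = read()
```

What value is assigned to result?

Step 1: total = 18.
Step 2: First modify(): total = 18 * 2 = 36.
Step 3: Second modify(): total = 36 * 2 = 72.
Step 4: read() returns 72

The answer is 72.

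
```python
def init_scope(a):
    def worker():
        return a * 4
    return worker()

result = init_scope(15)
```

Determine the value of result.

Step 1: init_scope(15) binds parameter a = 15.
Step 2: worker() accesses a = 15 from enclosing scope.
Step 3: result = 15 * 4 = 60

The answer is 60.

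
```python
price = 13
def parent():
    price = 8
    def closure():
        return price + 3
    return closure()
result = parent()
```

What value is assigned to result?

Step 1: parent() shadows global price with price = 8.
Step 2: closure() finds price = 8 in enclosing scope, computes 8 + 3 = 11.
Step 3: result = 11

The answer is 11.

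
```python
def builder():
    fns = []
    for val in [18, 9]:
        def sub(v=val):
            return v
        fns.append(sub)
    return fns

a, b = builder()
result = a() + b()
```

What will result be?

Step 1: Default argument v=val captures val at each iteration.
Step 2: a() returns 18 (captured at first iteration), b() returns 9 (captured at second).
Step 3: result = 18 + 9 = 27

The answer is 27.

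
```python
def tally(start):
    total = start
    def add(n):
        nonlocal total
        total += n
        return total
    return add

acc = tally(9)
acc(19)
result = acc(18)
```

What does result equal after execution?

Step 1: tally(9) creates closure with total = 9.
Step 2: First acc(19): total = 9 + 19 = 28.
Step 3: Second acc(18): total = 28 + 18 = 46. result = 46

The answer is 46.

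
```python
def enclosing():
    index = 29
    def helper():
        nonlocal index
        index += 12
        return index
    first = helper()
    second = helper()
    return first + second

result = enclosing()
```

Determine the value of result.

Step 1: index starts at 29.
Step 2: First call: index = 29 + 12 = 41, returns 41.
Step 3: Second call: index = 41 + 12 = 53, returns 53.
Step 4: result = 41 + 53 = 94

The answer is 94.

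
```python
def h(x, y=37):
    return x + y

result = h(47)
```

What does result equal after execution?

Step 1: h(47) uses default y = 37.
Step 2: Returns 47 + 37 = 84.
Step 3: result = 84

The answer is 84.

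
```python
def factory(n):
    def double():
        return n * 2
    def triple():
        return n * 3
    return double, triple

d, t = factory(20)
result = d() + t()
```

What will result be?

Step 1: Both closures capture the same n = 20.
Step 2: d() = 20 * 2 = 40, t() = 20 * 3 = 60.
Step 3: result = 40 + 60 = 100

The answer is 100.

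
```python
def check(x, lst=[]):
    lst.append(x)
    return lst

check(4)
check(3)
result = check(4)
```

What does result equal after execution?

Step 1: Mutable default argument gotcha! The list [] is created once.
Step 2: Each call appends to the SAME list: [4], [4, 3], [4, 3, 4].
Step 3: result = [4, 3, 4]

The answer is [4, 3, 4].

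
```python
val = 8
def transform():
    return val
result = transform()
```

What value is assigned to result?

Step 1: val = 8 is defined in the global scope.
Step 2: transform() looks up val. No local val exists, so Python checks the global scope via LEGB rule and finds val = 8.
Step 3: result = 8

The answer is 8.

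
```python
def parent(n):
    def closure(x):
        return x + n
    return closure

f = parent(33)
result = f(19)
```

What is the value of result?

Step 1: parent(33) creates a closure that captures n = 33.
Step 2: f(19) calls the closure with x = 19, returning 19 + 33 = 52.
Step 3: result = 52

The answer is 52.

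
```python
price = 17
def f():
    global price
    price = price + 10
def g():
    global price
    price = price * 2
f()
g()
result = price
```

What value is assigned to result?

Step 1: price = 17.
Step 2: f() adds 10: price = 17 + 10 = 27.
Step 3: g() doubles: price = 27 * 2 = 54.
Step 4: result = 54

The answer is 54.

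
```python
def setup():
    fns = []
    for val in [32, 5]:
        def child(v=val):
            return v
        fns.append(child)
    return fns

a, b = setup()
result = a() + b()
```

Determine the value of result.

Step 1: Default argument v=val captures val at each iteration.
Step 2: a() returns 32 (captured at first iteration), b() returns 5 (captured at second).
Step 3: result = 32 + 5 = 37

The answer is 37.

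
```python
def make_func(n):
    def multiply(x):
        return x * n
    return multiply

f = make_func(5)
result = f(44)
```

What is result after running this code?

Step 1: make_func(5) returns multiply closure with n = 5.
Step 2: f(44) computes 44 * 5 = 220.
Step 3: result = 220

The answer is 220.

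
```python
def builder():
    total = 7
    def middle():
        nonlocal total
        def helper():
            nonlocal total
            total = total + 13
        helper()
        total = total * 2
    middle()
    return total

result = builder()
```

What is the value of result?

Step 1: total = 7.
Step 2: helper() adds 13: total = 7 + 13 = 20.
Step 3: middle() doubles: total = 20 * 2 = 40.
Step 4: result = 40

The answer is 40.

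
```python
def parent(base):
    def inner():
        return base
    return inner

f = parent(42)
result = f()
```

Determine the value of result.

Step 1: parent(42) creates closure capturing base = 42.
Step 2: f() returns the captured base = 42.
Step 3: result = 42

The answer is 42.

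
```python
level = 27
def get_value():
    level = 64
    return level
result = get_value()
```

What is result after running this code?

Step 1: Global level = 27.
Step 2: get_value() creates local level = 64, shadowing the global.
Step 3: Returns local level = 64. result = 64

The answer is 64.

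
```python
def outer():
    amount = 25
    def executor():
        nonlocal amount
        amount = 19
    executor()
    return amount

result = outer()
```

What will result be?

Step 1: outer() sets amount = 25.
Step 2: executor() uses nonlocal to reassign amount = 19.
Step 3: result = 19

The answer is 19.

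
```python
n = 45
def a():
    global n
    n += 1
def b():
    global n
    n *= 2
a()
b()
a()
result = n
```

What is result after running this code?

Step 1: n = 45.
Step 2: a(): n = 45 + 1 = 46.
Step 3: b(): n = 46 * 2 = 92.
Step 4: a(): n = 92 + 1 = 93

The answer is 93.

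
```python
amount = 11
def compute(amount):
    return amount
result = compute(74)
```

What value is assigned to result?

Step 1: Global amount = 11.
Step 2: compute(74) takes parameter amount = 74, which shadows the global.
Step 3: result = 74

The answer is 74.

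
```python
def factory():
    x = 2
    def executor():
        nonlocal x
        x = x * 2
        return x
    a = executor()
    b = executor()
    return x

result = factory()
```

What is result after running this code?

Step 1: x starts at 2.
Step 2: First executor(): x = 2 * 2 = 4.
Step 3: Second executor(): x = 4 * 2 = 8.
Step 4: result = 8

The answer is 8.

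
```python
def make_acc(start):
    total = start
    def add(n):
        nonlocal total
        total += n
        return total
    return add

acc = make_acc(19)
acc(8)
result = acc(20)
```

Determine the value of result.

Step 1: make_acc(19) creates closure with total = 19.
Step 2: First acc(8): total = 19 + 8 = 27.
Step 3: Second acc(20): total = 27 + 20 = 47. result = 47

The answer is 47.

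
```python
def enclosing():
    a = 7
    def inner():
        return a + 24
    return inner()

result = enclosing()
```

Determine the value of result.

Step 1: enclosing() defines a = 7.
Step 2: inner() reads a = 7 from enclosing scope, returns 7 + 24 = 31.
Step 3: result = 31

The answer is 31.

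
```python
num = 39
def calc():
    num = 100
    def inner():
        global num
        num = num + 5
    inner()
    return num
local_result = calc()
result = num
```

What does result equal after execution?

Step 1: Global num = 39. calc() creates local num = 100.
Step 2: inner() declares global num and adds 5: global num = 39 + 5 = 44.
Step 3: calc() returns its local num = 100 (unaffected by inner).
Step 4: result = global num = 44

The answer is 44.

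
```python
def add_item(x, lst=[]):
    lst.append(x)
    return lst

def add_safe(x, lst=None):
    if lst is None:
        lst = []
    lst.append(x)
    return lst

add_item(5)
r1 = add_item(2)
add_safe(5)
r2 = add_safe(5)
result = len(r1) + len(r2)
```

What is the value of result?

Step 1: add_item shares mutable default: after 2 calls, lst = [5, 2], len = 2.
Step 2: add_safe creates fresh list each time: r2 = [5], len = 1.
Step 3: result = 2 + 1 = 3

The answer is 3.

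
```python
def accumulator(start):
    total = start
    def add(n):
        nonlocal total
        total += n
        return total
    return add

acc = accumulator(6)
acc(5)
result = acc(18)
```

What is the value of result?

Step 1: accumulator(6) creates closure with total = 6.
Step 2: First acc(5): total = 6 + 5 = 11.
Step 3: Second acc(18): total = 11 + 18 = 29. result = 29

The answer is 29.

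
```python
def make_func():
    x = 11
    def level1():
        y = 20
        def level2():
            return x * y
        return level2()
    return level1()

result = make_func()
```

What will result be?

Step 1: x = 11 in make_func. y = 20 in level1.
Step 2: level2() reads x = 11 and y = 20 from enclosing scopes.
Step 3: result = 11 * 20 = 220

The answer is 220.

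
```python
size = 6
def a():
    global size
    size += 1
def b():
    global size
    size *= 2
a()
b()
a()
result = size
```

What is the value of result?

Step 1: size = 6.
Step 2: a(): size = 6 + 1 = 7.
Step 3: b(): size = 7 * 2 = 14.
Step 4: a(): size = 14 + 1 = 15

The answer is 15.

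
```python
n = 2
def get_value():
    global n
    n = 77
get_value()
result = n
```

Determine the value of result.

Step 1: n = 2 globally.
Step 2: get_value() declares global n and sets it to 77.
Step 3: After get_value(), global n = 77. result = 77

The answer is 77.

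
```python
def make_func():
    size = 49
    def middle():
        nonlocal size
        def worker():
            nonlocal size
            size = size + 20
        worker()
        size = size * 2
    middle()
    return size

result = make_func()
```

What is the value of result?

Step 1: size = 49.
Step 2: worker() adds 20: size = 49 + 20 = 69.
Step 3: middle() doubles: size = 69 * 2 = 138.
Step 4: result = 138

The answer is 138.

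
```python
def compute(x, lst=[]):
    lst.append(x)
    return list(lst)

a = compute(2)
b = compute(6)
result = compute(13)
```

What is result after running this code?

Step 1: Default list is shared. list() creates copies for return values.
Step 2: Internal list grows: [2] -> [2, 6] -> [2, 6, 13].
Step 3: result = [2, 6, 13]

The answer is [2, 6, 13].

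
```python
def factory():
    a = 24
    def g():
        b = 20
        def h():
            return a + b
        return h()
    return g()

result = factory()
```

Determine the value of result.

Step 1: factory() defines a = 24. g() defines b = 20.
Step 2: h() accesses both from enclosing scopes: a = 24, b = 20.
Step 3: result = 24 + 20 = 44

The answer is 44.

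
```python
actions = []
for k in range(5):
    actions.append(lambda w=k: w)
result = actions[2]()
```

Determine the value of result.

Step 1: Default argument w=k captures k's value at each iteration.
Step 2: actions[2] captured w = 2 when k was 2.
Step 3: result = 2

The answer is 2.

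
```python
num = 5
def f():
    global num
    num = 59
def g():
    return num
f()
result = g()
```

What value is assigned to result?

Step 1: num = 5.
Step 2: f() sets global num = 59.
Step 3: g() reads global num = 59. result = 59

The answer is 59.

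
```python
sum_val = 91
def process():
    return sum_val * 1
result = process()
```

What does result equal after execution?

Step 1: sum_val = 91 is defined globally.
Step 2: process() looks up sum_val from global scope = 91, then computes 91 * 1 = 91.
Step 3: result = 91

The answer is 91.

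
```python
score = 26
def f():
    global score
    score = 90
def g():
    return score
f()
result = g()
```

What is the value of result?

Step 1: score = 26.
Step 2: f() sets global score = 90.
Step 3: g() reads global score = 90. result = 90

The answer is 90.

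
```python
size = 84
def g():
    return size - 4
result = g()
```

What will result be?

Step 1: size = 84 is defined globally.
Step 2: g() looks up size from global scope = 84, then computes 84 - 4 = 80.
Step 3: result = 80

The answer is 80.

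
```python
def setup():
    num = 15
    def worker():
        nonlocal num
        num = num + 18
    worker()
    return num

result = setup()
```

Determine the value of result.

Step 1: setup() sets num = 15.
Step 2: worker() uses nonlocal to modify num in setup's scope: num = 15 + 18 = 33.
Step 3: setup() returns the modified num = 33

The answer is 33.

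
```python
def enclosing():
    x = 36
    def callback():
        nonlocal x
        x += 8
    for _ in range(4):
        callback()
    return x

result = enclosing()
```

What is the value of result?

Step 1: x = 36.
Step 2: callback() is called 4 times in a loop, each adding 8 via nonlocal.
Step 3: x = 36 + 8 * 4 = 68

The answer is 68.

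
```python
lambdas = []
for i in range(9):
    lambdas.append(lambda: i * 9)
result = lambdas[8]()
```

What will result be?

Step 1: All lambdas reference the same variable i (late binding).
Step 2: After the loop, i = 8. Every lambda returns i * 9.
Step 3: lambdas[8]() = 8 * 9 = 72

The answer is 72.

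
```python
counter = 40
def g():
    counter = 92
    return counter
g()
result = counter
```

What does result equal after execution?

Step 1: counter = 40 globally.
Step 2: g() creates a LOCAL counter = 92 (no global keyword!).
Step 3: The global counter is unchanged. result = 40

The answer is 40.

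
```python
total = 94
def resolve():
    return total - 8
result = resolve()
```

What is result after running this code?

Step 1: total = 94 is defined globally.
Step 2: resolve() looks up total from global scope = 94, then computes 94 - 8 = 86.
Step 3: result = 86

The answer is 86.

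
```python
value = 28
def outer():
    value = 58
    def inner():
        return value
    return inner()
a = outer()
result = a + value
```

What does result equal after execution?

Step 1: outer() has local value = 58. inner() reads from enclosing.
Step 2: outer() returns 58. Global value = 28 unchanged.
Step 3: result = 58 + 28 = 86

The answer is 86.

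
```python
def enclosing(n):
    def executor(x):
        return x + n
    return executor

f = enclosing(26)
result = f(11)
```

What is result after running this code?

Step 1: enclosing(26) creates a closure that captures n = 26.
Step 2: f(11) calls the closure with x = 11, returning 11 + 26 = 37.
Step 3: result = 37

The answer is 37.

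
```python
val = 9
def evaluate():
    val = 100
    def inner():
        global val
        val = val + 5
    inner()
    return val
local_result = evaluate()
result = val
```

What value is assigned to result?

Step 1: Global val = 9. evaluate() creates local val = 100.
Step 2: inner() declares global val and adds 5: global val = 9 + 5 = 14.
Step 3: evaluate() returns its local val = 100 (unaffected by inner).
Step 4: result = global val = 14

The answer is 14.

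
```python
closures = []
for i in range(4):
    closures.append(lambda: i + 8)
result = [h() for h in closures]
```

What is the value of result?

Step 1: All lambdas capture i by reference. After the loop, i = 3.
Step 2: Each call returns 3 + 8 = 11.
Step 3: result = [11, 11, 11, 11]

The answer is [11, 11, 11, 11].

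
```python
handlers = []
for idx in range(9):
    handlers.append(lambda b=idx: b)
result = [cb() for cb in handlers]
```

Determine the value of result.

Step 1: Default arg b=idx captures idx at each iteration.
Step 2: Each lambda has its own default: 0, 1, ..., 8.
Step 3: result = [0, 1, 2, 3, 4, 5, 6, 7, 8]

The answer is [0, 1, 2, 3, 4, 5, 6, 7, 8].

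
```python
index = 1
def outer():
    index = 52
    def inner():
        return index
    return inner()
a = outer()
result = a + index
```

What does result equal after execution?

Step 1: outer() has local index = 52. inner() reads from enclosing.
Step 2: outer() returns 52. Global index = 1 unchanged.
Step 3: result = 52 + 1 = 53

The answer is 53.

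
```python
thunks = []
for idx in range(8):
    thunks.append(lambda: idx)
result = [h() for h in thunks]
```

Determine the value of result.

Step 1: All 8 lambdas share the same variable idx.
Step 2: After the loop, idx = 7.
Step 3: Each call returns 7. result = [7, 7, 7, 7, 7, 7, 7, 7]

The answer is [7, 7, 7, 7, 7, 7, 7, 7].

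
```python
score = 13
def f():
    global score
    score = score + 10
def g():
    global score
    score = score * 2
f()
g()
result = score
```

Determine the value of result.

Step 1: score = 13.
Step 2: f() adds 10: score = 13 + 10 = 23.
Step 3: g() doubles: score = 23 * 2 = 46.
Step 4: result = 46

The answer is 46.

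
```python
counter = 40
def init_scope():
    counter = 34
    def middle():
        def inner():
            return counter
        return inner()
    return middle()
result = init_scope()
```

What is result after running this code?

Step 1: init_scope() defines counter = 34. middle() and inner() have no local counter.
Step 2: inner() checks local (none), enclosing middle() (none), enclosing init_scope() and finds counter = 34.
Step 3: result = 34

The answer is 34.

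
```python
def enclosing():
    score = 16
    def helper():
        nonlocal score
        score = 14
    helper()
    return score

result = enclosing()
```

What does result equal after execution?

Step 1: enclosing() sets score = 16.
Step 2: helper() uses nonlocal to reassign score = 14.
Step 3: result = 14

The answer is 14.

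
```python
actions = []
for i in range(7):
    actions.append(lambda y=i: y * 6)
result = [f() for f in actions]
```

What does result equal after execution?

Step 1: Default arg y=i captures i at each iteration.
Step 2: actions[k] has y defaulting to k, returns k * 6.
Step 3: result = [0, 6, 12, 18, 24, 30, 36]

The answer is [0, 6, 12, 18, 24, 30, 36].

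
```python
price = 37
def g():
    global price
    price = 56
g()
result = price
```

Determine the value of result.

Step 1: price = 37 globally.
Step 2: g() declares global price and sets it to 56.
Step 3: After g(), global price = 56. result = 56

The answer is 56.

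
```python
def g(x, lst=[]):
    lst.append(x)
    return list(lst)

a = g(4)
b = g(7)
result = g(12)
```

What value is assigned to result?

Step 1: Default list is shared. list() creates copies for return values.
Step 2: Internal list grows: [4] -> [4, 7] -> [4, 7, 12].
Step 3: result = [4, 7, 12]

The answer is [4, 7, 12].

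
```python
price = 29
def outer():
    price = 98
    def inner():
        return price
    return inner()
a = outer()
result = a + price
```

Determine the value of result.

Step 1: outer() has local price = 98. inner() reads from enclosing.
Step 2: outer() returns 98. Global price = 29 unchanged.
Step 3: result = 98 + 29 = 127

The answer is 127.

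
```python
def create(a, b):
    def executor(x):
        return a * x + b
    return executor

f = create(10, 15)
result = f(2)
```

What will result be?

Step 1: create(10, 15) captures a = 10, b = 15.
Step 2: f(2) computes 10 * 2 + 15 = 35.
Step 3: result = 35

The answer is 35.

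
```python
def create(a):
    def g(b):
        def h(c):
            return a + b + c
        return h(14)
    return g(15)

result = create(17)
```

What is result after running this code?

Step 1: a = 17, b = 15, c = 14 across three nested scopes.
Step 2: h() accesses all three via LEGB rule.
Step 3: result = 17 + 15 + 14 = 46

The answer is 46.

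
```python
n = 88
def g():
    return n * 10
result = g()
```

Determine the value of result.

Step 1: n = 88 is defined globally.
Step 2: g() looks up n from global scope = 88, then computes 88 * 10 = 880.
Step 3: result = 880

The answer is 880.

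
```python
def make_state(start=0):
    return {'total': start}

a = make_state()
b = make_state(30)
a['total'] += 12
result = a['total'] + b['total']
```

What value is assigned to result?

Step 1: make_state() returns a new dict each call (immutable default 0).
Step 2: a = {'total': 0}, b = {'total': 30}.
Step 3: a['total'] += 12 = 12. result = 12 + 30 = 42

The answer is 42.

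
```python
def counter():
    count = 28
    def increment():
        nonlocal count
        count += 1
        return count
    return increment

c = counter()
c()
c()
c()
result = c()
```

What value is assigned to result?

Step 1: counter() creates closure with count = 28.
Step 2: Each c() call increments count via nonlocal. After 4 calls: 28 + 4 = 32.
Step 3: result = 32

The answer is 32.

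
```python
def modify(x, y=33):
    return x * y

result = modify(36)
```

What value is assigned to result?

Step 1: modify(36) uses default y = 33.
Step 2: Returns 36 * 33 = 1188.
Step 3: result = 1188

The answer is 1188.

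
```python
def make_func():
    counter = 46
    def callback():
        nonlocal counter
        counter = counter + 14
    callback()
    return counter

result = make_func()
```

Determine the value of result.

Step 1: make_func() sets counter = 46.
Step 2: callback() uses nonlocal to modify counter in make_func's scope: counter = 46 + 14 = 60.
Step 3: make_func() returns the modified counter = 60

The answer is 60.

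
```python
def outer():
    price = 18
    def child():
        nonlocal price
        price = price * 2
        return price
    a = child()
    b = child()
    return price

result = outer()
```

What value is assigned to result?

Step 1: price starts at 18.
Step 2: First child(): price = 18 * 2 = 36.
Step 3: Second child(): price = 36 * 2 = 72.
Step 4: result = 72

The answer is 72.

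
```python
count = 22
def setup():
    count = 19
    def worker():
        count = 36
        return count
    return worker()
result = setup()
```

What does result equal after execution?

Step 1: Three scopes define count: global (22), setup (19), worker (36).
Step 2: worker() has its own local count = 36, which shadows both enclosing and global.
Step 3: result = 36 (local wins in LEGB)

The answer is 36.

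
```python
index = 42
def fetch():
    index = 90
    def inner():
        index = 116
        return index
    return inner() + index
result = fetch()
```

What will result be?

Step 1: fetch() has local index = 90. inner() has local index = 116.
Step 2: inner() returns its local index = 116.
Step 3: fetch() returns 116 + its own index (90) = 206

The answer is 206.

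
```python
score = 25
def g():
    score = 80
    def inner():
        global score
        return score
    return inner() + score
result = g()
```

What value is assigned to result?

Step 1: Global score = 25. g() shadows with local score = 80.
Step 2: inner() uses global keyword, so inner() returns global score = 25.
Step 3: g() returns 25 + 80 = 105

The answer is 105.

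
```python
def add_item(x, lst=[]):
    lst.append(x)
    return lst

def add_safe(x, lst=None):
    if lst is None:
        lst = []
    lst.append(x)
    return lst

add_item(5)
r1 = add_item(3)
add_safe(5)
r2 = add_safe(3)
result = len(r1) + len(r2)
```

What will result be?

Step 1: add_item shares mutable default: after 2 calls, lst = [5, 3], len = 2.
Step 2: add_safe creates fresh list each time: r2 = [3], len = 1.
Step 3: result = 2 + 1 = 3

The answer is 3.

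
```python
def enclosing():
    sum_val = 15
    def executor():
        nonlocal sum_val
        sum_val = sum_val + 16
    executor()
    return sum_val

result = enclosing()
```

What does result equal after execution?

Step 1: enclosing() sets sum_val = 15.
Step 2: executor() uses nonlocal to modify sum_val in enclosing's scope: sum_val = 15 + 16 = 31.
Step 3: enclosing() returns the modified sum_val = 31

The answer is 31.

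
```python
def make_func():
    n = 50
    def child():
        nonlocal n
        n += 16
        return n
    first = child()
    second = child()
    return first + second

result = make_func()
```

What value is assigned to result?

Step 1: n starts at 50.
Step 2: First call: n = 50 + 16 = 66, returns 66.
Step 3: Second call: n = 66 + 16 = 82, returns 82.
Step 4: result = 66 + 82 = 148

The answer is 148.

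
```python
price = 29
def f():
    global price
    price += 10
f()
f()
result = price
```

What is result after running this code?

Step 1: price = 29.
Step 2: First f(): price = 29 + 10 = 39.
Step 3: Second f(): price = 39 + 10 = 49. result = 49

The answer is 49.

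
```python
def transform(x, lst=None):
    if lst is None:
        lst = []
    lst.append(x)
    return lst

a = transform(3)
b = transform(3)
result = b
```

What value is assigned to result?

Step 1: None default with guard creates a NEW list each call.
Step 2: a = [3] (fresh list). b = [3] (another fresh list).
Step 3: result = [3] (this is the fix for mutable default)

The answer is [3].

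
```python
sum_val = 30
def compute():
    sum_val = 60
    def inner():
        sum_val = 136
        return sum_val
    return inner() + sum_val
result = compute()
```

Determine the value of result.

Step 1: compute() has local sum_val = 60. inner() has local sum_val = 136.
Step 2: inner() returns its local sum_val = 136.
Step 3: compute() returns 136 + its own sum_val (60) = 196

The answer is 196.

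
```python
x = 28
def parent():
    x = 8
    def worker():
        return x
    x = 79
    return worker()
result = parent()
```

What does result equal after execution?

Step 1: parent() sets x = 8, then later x = 79.
Step 2: worker() is called after x is reassigned to 79. Closures capture variables by reference, not by value.
Step 3: result = 79

The answer is 79.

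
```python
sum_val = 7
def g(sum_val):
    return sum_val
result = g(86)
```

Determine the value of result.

Step 1: Global sum_val = 7.
Step 2: g(86) takes parameter sum_val = 86, which shadows the global.
Step 3: result = 86

The answer is 86.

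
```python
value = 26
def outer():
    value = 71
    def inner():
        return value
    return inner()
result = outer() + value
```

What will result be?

Step 1: Global value = 26. outer() shadows with value = 71.
Step 2: inner() returns enclosing value = 71. outer() = 71.
Step 3: result = 71 + global value (26) = 97

The answer is 97.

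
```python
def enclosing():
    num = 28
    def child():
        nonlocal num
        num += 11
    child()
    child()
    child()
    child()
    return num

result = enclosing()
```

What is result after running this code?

Step 1: num starts at 28.
Step 2: child() is called 4 times, each adding 11.
Step 3: num = 28 + 11 * 4 = 72

The answer is 72.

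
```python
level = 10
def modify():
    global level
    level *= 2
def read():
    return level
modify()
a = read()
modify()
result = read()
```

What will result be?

Step 1: level = 10.
Step 2: First modify(): level = 10 * 2 = 20.
Step 3: Second modify(): level = 20 * 2 = 40.
Step 4: read() returns 40

The answer is 40.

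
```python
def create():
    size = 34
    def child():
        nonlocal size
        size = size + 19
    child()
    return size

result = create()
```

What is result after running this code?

Step 1: create() sets size = 34.
Step 2: child() uses nonlocal to modify size in create's scope: size = 34 + 19 = 53.
Step 3: create() returns the modified size = 53

The answer is 53.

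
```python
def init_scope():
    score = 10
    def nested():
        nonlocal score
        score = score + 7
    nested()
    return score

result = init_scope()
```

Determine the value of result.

Step 1: init_scope() sets score = 10.
Step 2: nested() uses nonlocal to modify score in init_scope's scope: score = 10 + 7 = 17.
Step 3: init_scope() returns the modified score = 17

The answer is 17.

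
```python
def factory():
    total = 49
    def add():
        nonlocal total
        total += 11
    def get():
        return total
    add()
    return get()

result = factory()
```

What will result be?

Step 1: total = 49. add() modifies it via nonlocal, get() reads it.
Step 2: add() makes total = 49 + 11 = 60.
Step 3: get() returns 60. result = 60

The answer is 60.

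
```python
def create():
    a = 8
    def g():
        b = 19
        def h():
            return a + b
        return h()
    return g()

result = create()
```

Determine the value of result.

Step 1: create() defines a = 8. g() defines b = 19.
Step 2: h() accesses both from enclosing scopes: a = 8, b = 19.
Step 3: result = 8 + 19 = 27

The answer is 27.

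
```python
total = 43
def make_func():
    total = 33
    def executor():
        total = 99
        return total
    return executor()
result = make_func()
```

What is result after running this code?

Step 1: Three scopes define total: global (43), make_func (33), executor (99).
Step 2: executor() has its own local total = 99, which shadows both enclosing and global.
Step 3: result = 99 (local wins in LEGB)

The answer is 99.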